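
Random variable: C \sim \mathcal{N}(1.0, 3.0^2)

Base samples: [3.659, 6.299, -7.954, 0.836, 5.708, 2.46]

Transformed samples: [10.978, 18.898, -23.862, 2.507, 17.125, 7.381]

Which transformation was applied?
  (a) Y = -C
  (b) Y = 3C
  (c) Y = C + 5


Checking option (b) Y = 3C:
  C = 3.659 -> Y = 10.978 ✓
  C = 6.299 -> Y = 18.898 ✓
  C = -7.954 -> Y = -23.862 ✓
All samples match this transformation.

(b) 3C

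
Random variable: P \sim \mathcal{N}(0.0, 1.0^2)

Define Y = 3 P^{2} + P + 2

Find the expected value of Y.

E[Y] = 3*E[P²] + 1*E[P] + 2
E[P] = 0
E[P²] = Var(P) + (E[P])² = 1 + 0 = 1
E[Y] = 3*1 + 1*0 + 2 = 5

5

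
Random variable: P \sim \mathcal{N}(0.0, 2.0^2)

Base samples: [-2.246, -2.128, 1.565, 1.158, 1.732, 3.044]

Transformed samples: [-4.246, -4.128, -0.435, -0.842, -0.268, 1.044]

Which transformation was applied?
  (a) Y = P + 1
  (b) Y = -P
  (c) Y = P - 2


Checking option (c) Y = P - 2:
  P = -2.246 -> Y = -4.246 ✓
  P = -2.128 -> Y = -4.128 ✓
  P = 1.565 -> Y = -0.435 ✓
All samples match this transformation.

(c) P - 2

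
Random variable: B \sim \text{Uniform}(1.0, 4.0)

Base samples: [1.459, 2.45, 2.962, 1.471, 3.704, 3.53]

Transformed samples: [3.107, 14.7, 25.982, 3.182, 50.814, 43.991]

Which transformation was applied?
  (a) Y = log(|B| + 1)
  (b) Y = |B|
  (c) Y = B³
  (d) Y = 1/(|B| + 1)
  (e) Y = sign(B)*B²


Checking option (c) Y = B³:
  B = 1.459 -> Y = 3.107 ✓
  B = 2.45 -> Y = 14.7 ✓
  B = 2.962 -> Y = 25.982 ✓
All samples match this transformation.

(c) B³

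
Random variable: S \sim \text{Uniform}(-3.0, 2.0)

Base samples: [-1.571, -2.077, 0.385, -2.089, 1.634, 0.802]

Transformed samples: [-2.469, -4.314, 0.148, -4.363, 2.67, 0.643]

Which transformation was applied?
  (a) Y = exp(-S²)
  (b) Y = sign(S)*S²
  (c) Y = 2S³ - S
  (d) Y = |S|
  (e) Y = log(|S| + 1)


Checking option (b) Y = sign(S)*S²:
  S = -1.571 -> Y = -2.469 ✓
  S = -2.077 -> Y = -4.314 ✓
  S = 0.385 -> Y = 0.148 ✓
All samples match this transformation.

(b) sign(S)*S²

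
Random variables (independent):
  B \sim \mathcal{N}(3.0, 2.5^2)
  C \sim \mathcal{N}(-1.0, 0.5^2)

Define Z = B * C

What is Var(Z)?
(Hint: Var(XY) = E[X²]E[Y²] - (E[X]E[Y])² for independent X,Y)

Var(XY) = E[X²]E[Y²] - (E[X]E[Y])²
E[B] = 3, Var(B) = 6.25
E[C] = -1, Var(C) = 0.25
E[B²] = 6.25 + 3² = 15.25
E[C²] = 0.25 + (-1)² = 1.25
Var(Z) = 15.25*1.25 - (3*(-1))²
= 19.0625 - 9 = 10.0625

10.0625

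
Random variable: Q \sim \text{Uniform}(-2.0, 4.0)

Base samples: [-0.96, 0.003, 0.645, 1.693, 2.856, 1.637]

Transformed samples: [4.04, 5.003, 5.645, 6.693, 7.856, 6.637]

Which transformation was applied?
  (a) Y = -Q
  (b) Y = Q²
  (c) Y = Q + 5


Checking option (c) Y = Q + 5:
  Q = -0.96 -> Y = 4.04 ✓
  Q = 0.003 -> Y = 5.003 ✓
  Q = 0.645 -> Y = 5.645 ✓
All samples match this transformation.

(c) Q + 5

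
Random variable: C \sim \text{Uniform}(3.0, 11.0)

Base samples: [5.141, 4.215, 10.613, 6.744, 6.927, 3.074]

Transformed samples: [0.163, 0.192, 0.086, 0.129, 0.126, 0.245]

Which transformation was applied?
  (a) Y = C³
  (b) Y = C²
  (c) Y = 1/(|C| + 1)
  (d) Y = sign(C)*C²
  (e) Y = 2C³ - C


Checking option (c) Y = 1/(|C| + 1):
  C = 5.141 -> Y = 0.163 ✓
  C = 4.215 -> Y = 0.192 ✓
  C = 10.613 -> Y = 0.086 ✓
All samples match this transformation.

(c) 1/(|C| + 1)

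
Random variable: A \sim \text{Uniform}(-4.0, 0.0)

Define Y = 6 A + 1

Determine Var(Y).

For Y = aA + b: Var(Y) = a² * Var(A)
Var(A) = (0 + 4)^2/12 = 1.3333333
Var(Y) = 6² * 1.3333333 = 36 * 1.3333333 = 48

48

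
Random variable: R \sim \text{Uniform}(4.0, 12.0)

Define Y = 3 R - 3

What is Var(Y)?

For Y = aR + b: Var(Y) = a² * Var(R)
Var(R) = (12 - 4)^2/12 = 5.3333333
Var(Y) = 3² * 5.3333333 = 9 * 5.3333333 = 48

48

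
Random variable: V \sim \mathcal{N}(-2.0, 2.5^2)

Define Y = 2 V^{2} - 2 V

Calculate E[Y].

E[Y] = 2*E[V²] - 2*E[V]
E[V] = -2
E[V²] = Var(V) + (E[V])² = 6.25 + 4 = 10.25
E[Y] = 2*10.25 - 2*(-2) = 24.5

24.5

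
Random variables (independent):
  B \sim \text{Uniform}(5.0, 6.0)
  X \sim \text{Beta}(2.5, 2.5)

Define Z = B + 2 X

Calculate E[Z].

E[Z] = 1*E[B] + 2*E[X]
E[B] = 5.5
E[X] = 0.5
E[Z] = 1*5.5 + 2*0.5 = 6.5

6.5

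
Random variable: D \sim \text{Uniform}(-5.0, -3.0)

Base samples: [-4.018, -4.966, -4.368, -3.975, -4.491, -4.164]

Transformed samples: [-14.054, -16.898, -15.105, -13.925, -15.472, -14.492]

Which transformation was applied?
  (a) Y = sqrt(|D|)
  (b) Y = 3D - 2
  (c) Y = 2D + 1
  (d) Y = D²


Checking option (b) Y = 3D - 2:
  D = -4.018 -> Y = -14.054 ✓
  D = -4.966 -> Y = -16.898 ✓
  D = -4.368 -> Y = -15.105 ✓
All samples match this transformation.

(b) 3D - 2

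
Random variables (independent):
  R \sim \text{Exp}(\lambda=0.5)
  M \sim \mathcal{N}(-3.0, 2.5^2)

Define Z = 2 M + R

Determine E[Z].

E[Z] = 1*E[R] + 2*E[M]
E[R] = 2
E[M] = -3
E[Z] = 1*2 + 2*(-3) = -4

-4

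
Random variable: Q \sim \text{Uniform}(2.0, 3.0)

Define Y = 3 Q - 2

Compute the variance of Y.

For Y = aQ + b: Var(Y) = a² * Var(Q)
Var(Q) = (3 - 2)^2/12 = 0.083333333
Var(Y) = 3² * 0.083333333 = 9 * 0.083333333 = 0.75

0.75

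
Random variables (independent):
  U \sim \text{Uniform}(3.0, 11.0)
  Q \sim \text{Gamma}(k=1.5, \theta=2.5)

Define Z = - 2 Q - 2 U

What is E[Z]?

E[Z] = -2*E[U] - 2*E[Q]
E[U] = 7
E[Q] = 3.75
E[Z] = -2*7 - 2*3.75 = -21.5

-21.5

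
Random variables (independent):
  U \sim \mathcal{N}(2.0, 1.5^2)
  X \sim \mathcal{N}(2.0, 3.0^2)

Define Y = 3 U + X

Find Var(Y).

For independent RVs: Var(aX + bY) = a²Var(X) + b²Var(Y)
Var(U) = 2.25
Var(X) = 9
Var(Y) = 3²*2.25 + 1²*9
= 9*2.25 + 1*9 = 29.25

29.25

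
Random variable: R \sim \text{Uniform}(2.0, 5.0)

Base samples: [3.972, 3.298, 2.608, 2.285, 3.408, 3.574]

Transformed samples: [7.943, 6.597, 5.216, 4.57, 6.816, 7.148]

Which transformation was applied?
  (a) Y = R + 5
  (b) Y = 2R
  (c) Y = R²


Checking option (b) Y = 2R:
  R = 3.972 -> Y = 7.943 ✓
  R = 3.298 -> Y = 6.597 ✓
  R = 2.608 -> Y = 5.216 ✓
All samples match this transformation.

(b) 2R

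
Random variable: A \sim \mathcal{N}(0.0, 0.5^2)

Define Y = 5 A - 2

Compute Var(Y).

For Y = aA + b: Var(Y) = a² * Var(A)
Var(A) = 0.5^2 = 0.25
Var(Y) = 5² * 0.25 = 25 * 0.25 = 6.25

6.25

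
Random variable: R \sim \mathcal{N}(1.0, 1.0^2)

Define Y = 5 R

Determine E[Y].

For Y = 5R:
E[Y] = 5 * E[R]
E[R] = 1.0 = 1
E[Y] = 5 * 1 = 5

5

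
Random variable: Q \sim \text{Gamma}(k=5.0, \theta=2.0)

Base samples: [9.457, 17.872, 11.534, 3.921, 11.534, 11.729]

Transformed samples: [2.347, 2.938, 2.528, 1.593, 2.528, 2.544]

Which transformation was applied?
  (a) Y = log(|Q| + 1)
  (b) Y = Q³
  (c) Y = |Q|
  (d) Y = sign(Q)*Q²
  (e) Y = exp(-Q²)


Checking option (a) Y = log(|Q| + 1):
  Q = 9.457 -> Y = 2.347 ✓
  Q = 17.872 -> Y = 2.938 ✓
  Q = 11.534 -> Y = 2.528 ✓
All samples match this transformation.

(a) log(|Q| + 1)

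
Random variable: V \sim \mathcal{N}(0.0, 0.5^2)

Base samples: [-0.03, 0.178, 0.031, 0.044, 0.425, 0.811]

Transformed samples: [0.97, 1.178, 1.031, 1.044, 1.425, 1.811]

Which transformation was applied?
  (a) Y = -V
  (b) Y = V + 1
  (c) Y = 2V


Checking option (b) Y = V + 1:
  V = -0.03 -> Y = 0.97 ✓
  V = 0.178 -> Y = 1.178 ✓
  V = 0.031 -> Y = 1.031 ✓
All samples match this transformation.

(b) V + 1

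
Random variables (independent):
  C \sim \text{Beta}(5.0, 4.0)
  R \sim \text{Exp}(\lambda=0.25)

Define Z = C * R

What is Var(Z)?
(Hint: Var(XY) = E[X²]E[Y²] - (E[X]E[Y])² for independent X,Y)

Var(XY) = E[X²]E[Y²] - (E[X]E[Y])²
E[C] = 0.55555556, Var(C) = 0.024691358
E[R] = 4, Var(R) = 16
E[C²] = 0.024691358 + 0.55555556² = 0.33333333
E[R²] = 16 + 4² = 32
Var(Z) = 0.33333333*32 - (0.55555556*4)²
= 10.666667 - 4.9382716 = 5.7283951

5.7283951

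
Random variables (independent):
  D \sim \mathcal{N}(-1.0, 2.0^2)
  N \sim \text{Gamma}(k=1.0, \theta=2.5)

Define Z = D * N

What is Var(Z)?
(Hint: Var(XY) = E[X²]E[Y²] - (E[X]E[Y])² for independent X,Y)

Var(XY) = E[X²]E[Y²] - (E[X]E[Y])²
E[D] = -1, Var(D) = 4
E[N] = 2.5, Var(N) = 6.25
E[D²] = 4 + (-1)² = 5
E[N²] = 6.25 + 2.5² = 12.5
Var(Z) = 5*12.5 - (-1*2.5)²
= 62.5 - 6.25 = 56.25

56.25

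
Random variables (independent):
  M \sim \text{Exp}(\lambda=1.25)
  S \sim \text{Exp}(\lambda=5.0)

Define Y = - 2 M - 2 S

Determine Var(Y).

For independent RVs: Var(aX + bY) = a²Var(X) + b²Var(Y)
Var(M) = 0.64
Var(S) = 0.04
Var(Y) = (-2)²*0.64 + (-2)²*0.04
= 4*0.64 + 4*0.04 = 2.72

2.72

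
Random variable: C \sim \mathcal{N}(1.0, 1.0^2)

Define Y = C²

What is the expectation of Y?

Using E[X²] = Var(X) + (E[X])²:
E[C] = 1
Var(C) = 1.0^2 = 1
E[C²] = 1 + 1² = 1 + 1 = 2

2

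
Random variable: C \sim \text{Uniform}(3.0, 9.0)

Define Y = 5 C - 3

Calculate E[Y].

For Y = 5C - 3:
E[Y] = 5 * E[C] - 3
E[C] = (3 + 9)/2 = 6
E[Y] = 5 * 6 - 3 = 27

27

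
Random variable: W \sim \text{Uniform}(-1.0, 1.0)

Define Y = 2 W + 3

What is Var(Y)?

For Y = aW + b: Var(Y) = a² * Var(W)
Var(W) = (1 + 1)^2/12 = 0.33333333
Var(Y) = 2² * 0.33333333 = 4 * 0.33333333 = 1.3333333

1.3333333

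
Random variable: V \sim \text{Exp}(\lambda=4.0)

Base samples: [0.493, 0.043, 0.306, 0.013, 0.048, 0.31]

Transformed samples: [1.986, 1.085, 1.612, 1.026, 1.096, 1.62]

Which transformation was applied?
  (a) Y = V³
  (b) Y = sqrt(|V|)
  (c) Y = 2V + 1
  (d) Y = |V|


Checking option (c) Y = 2V + 1:
  V = 0.493 -> Y = 1.986 ✓
  V = 0.043 -> Y = 1.085 ✓
  V = 0.306 -> Y = 1.612 ✓
All samples match this transformation.

(c) 2V + 1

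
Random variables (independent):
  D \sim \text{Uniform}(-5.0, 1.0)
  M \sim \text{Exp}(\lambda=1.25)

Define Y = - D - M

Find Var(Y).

For independent RVs: Var(aX + bY) = a²Var(X) + b²Var(Y)
Var(D) = 3
Var(M) = 0.64
Var(Y) = (-1)²*3 + (-1)²*0.64
= 1*3 + 1*0.64 = 3.64

3.64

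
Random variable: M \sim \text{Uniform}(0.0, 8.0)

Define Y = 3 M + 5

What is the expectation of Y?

For Y = 3M + 5:
E[Y] = 3 * E[M] + 5
E[M] = (0 + 8)/2 = 4
E[Y] = 3 * 4 + 5 = 17

17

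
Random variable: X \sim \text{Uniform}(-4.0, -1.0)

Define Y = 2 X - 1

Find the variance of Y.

For Y = aX + b: Var(Y) = a² * Var(X)
Var(X) = (-1 + 4)^2/12 = 0.75
Var(Y) = 2² * 0.75 = 4 * 0.75 = 3

3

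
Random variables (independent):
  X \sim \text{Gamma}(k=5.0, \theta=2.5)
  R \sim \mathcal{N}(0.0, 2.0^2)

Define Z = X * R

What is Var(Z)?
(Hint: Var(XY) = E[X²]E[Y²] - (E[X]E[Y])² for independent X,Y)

Var(XY) = E[X²]E[Y²] - (E[X]E[Y])²
E[X] = 12.5, Var(X) = 31.25
E[R] = 0, Var(R) = 4
E[X²] = 31.25 + 12.5² = 187.5
E[R²] = 4 + 0² = 4
Var(Z) = 187.5*4 - (12.5*0)²
= 750 - 0 = 750

750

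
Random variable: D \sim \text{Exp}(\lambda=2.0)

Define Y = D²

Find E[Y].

E[D²] = Var(D) + (E[D])² = 0.25 + 0.25 = 0.5

0.5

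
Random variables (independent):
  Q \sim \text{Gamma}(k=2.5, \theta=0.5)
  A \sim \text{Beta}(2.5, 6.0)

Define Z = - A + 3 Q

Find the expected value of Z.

E[Z] = 3*E[Q] - 1*E[A]
E[Q] = 1.25
E[A] = 0.29411765
E[Z] = 3*1.25 - 1*0.29411765 = 3.4558824

3.4558824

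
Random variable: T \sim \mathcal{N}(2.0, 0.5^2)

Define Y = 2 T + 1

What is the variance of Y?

For Y = aT + b: Var(Y) = a² * Var(T)
Var(T) = 0.5^2 = 0.25
Var(Y) = 2² * 0.25 = 4 * 0.25 = 1

1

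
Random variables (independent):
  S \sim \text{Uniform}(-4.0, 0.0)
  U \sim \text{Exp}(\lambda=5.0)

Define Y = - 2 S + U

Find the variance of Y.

For independent RVs: Var(aX + bY) = a²Var(X) + b²Var(Y)
Var(S) = 1.3333333
Var(U) = 0.04
Var(Y) = (-2)²*1.3333333 + 1²*0.04
= 4*1.3333333 + 1*0.04 = 5.3733333

5.3733333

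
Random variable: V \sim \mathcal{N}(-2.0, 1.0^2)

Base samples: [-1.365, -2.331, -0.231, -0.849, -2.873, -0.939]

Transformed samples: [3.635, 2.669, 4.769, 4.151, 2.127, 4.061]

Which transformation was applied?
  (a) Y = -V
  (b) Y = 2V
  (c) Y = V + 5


Checking option (c) Y = V + 5:
  V = -1.365 -> Y = 3.635 ✓
  V = -2.331 -> Y = 2.669 ✓
  V = -0.231 -> Y = 4.769 ✓
All samples match this transformation.

(c) V + 5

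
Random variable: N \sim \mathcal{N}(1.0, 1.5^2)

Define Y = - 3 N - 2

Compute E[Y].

For Y = -3N - 2:
E[Y] = -3 * E[N] - 2
E[N] = 1.0 = 1
E[Y] = -3 * 1 - 2 = -5

-5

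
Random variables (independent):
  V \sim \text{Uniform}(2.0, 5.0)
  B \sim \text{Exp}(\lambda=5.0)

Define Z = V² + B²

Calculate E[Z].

E[Z] = E[V²] + E[B²]
E[V²] = Var(V) + E[V]² = 0.75 + 12.25 = 13
E[B²] = Var(B) + E[B]² = 0.04 + 0.04 = 0.08
E[Z] = 13 + 0.08 = 13.08

13.08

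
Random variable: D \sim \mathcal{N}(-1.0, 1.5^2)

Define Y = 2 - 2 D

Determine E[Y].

For Y = -2D + 2:
E[Y] = -2 * E[D] + 2
E[D] = -1.0 = -1
E[Y] = -2 * (-1) + 2 = 4

4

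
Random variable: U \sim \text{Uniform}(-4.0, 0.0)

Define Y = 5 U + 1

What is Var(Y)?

For Y = aU + b: Var(Y) = a² * Var(U)
Var(U) = (0 + 4)^2/12 = 1.3333333
Var(Y) = 5² * 1.3333333 = 25 * 1.3333333 = 33.333333

33.333333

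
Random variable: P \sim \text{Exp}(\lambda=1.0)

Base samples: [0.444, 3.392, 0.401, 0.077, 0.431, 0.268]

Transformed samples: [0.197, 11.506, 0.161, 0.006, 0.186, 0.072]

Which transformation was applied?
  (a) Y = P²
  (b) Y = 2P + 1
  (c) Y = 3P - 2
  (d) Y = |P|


Checking option (a) Y = P²:
  P = 0.444 -> Y = 0.197 ✓
  P = 3.392 -> Y = 11.506 ✓
  P = 0.401 -> Y = 0.161 ✓
All samples match this transformation.

(a) P²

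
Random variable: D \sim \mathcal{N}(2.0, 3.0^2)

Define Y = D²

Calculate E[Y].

Using E[X²] = Var(X) + (E[X])²:
E[D] = 2
Var(D) = 3.0^2 = 9
E[D²] = 9 + 2² = 9 + 4 = 13

13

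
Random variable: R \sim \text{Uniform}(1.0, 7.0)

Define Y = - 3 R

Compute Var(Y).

For Y = aR + b: Var(Y) = a² * Var(R)
Var(R) = (7 - 1)^2/12 = 3
Var(Y) = (-3)² * 3 = 9 * 3 = 27

27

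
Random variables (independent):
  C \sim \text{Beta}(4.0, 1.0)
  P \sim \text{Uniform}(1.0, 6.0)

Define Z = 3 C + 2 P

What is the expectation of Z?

E[Z] = 3*E[C] + 2*E[P]
E[C] = 0.8
E[P] = 3.5
E[Z] = 3*0.8 + 2*3.5 = 9.4

9.4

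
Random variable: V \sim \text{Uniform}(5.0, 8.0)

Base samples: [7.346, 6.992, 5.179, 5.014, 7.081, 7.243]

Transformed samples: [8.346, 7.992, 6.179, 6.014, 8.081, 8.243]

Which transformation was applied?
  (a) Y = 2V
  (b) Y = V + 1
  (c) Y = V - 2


Checking option (b) Y = V + 1:
  V = 7.346 -> Y = 8.346 ✓
  V = 6.992 -> Y = 7.992 ✓
  V = 5.179 -> Y = 6.179 ✓
All samples match this transformation.

(b) V + 1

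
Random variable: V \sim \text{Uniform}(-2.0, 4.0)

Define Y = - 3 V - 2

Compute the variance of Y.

For Y = aV + b: Var(Y) = a² * Var(V)
Var(V) = (4 + 2)^2/12 = 3
Var(Y) = (-3)² * 3 = 9 * 3 = 27

27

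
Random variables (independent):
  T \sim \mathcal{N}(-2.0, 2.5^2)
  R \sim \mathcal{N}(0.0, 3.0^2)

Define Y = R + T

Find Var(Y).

For independent RVs: Var(aX + bY) = a²Var(X) + b²Var(Y)
Var(T) = 6.25
Var(R) = 9
Var(Y) = 1²*6.25 + 1²*9
= 1*6.25 + 1*9 = 15.25

15.25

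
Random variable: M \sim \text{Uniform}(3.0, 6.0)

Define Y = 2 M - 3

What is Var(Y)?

For Y = aM + b: Var(Y) = a² * Var(M)
Var(M) = (6 - 3)^2/12 = 0.75
Var(Y) = 2² * 0.75 = 4 * 0.75 = 3

3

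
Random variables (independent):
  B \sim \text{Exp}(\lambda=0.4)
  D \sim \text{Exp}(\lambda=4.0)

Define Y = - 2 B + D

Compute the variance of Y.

For independent RVs: Var(aX + bY) = a²Var(X) + b²Var(Y)
Var(B) = 6.25
Var(D) = 0.0625
Var(Y) = (-2)²*6.25 + 1²*0.0625
= 4*6.25 + 1*0.0625 = 25.0625

25.0625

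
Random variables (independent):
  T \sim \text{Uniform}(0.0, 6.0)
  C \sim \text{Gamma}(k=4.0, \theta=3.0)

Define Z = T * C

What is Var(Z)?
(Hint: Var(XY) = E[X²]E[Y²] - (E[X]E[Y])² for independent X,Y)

Var(XY) = E[X²]E[Y²] - (E[X]E[Y])²
E[T] = 3, Var(T) = 3
E[C] = 12, Var(C) = 36
E[T²] = 3 + 3² = 12
E[C²] = 36 + 12² = 180
Var(Z) = 12*180 - (3*12)²
= 2160 - 1296 = 864

864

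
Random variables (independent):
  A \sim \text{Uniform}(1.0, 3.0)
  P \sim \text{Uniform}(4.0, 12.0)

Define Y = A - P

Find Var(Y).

For independent RVs: Var(aX + bY) = a²Var(X) + b²Var(Y)
Var(A) = 0.33333333
Var(P) = 5.3333333
Var(Y) = 1²*0.33333333 + (-1)²*5.3333333
= 1*0.33333333 + 1*5.3333333 = 5.6666667

5.6666667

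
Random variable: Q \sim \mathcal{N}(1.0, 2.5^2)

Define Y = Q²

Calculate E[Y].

E[Q²] = Var(Q) + (E[Q])² = 6.25 + 1 = 7.25

7.25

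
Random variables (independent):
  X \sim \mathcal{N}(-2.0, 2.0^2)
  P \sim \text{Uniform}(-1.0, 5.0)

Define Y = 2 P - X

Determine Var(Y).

For independent RVs: Var(aX + bY) = a²Var(X) + b²Var(Y)
Var(X) = 4
Var(P) = 3
Var(Y) = (-1)²*4 + 2²*3
= 1*4 + 4*3 = 16

16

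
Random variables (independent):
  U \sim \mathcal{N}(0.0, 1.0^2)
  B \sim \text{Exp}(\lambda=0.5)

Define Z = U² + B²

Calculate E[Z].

E[Z] = E[U²] + E[B²]
E[U²] = Var(U) + E[U]² = 1 + 0 = 1
E[B²] = Var(B) + E[B]² = 4 + 4 = 8
E[Z] = 1 + 8 = 9

9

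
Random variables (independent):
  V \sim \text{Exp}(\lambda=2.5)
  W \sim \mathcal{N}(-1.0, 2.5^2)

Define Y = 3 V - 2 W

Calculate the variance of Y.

For independent RVs: Var(aX + bY) = a²Var(X) + b²Var(Y)
Var(V) = 0.16
Var(W) = 6.25
Var(Y) = 3²*0.16 + (-2)²*6.25
= 9*0.16 + 4*6.25 = 26.44

26.44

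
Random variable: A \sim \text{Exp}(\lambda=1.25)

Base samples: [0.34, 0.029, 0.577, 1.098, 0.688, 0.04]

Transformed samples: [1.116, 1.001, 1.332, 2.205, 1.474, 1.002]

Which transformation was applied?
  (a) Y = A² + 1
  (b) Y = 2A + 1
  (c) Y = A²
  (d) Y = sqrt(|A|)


Checking option (a) Y = A² + 1:
  A = 0.34 -> Y = 1.116 ✓
  A = 0.029 -> Y = 1.001 ✓
  A = 0.577 -> Y = 1.332 ✓
All samples match this transformation.

(a) A² + 1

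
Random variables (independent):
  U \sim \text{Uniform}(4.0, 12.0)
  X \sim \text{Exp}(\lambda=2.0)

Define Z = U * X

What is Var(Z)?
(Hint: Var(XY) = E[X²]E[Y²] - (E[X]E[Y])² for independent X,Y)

Var(XY) = E[X²]E[Y²] - (E[X]E[Y])²
E[U] = 8, Var(U) = 5.3333333
E[X] = 0.5, Var(X) = 0.25
E[U²] = 5.3333333 + 8² = 69.333333
E[X²] = 0.25 + 0.5² = 0.5
Var(Z) = 69.333333*0.5 - (8*0.5)²
= 34.666667 - 16 = 18.666667

18.666667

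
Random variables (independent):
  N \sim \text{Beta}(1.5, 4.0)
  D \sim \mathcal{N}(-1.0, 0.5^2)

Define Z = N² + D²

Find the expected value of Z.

E[Z] = E[N²] + E[D²]
E[N²] = Var(N) + E[N]² = 0.03051494 + 0.074380165 = 0.1048951
E[D²] = Var(D) + E[D]² = 0.25 + 1 = 1.25
E[Z] = 0.1048951 + 1.25 = 1.3548951

1.3548951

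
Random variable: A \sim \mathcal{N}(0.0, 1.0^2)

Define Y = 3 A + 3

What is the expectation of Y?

For Y = 3A + 3:
E[Y] = 3 * E[A] + 3
E[A] = 0.0 = 0
E[Y] = 3 * 0 + 3 = 3

3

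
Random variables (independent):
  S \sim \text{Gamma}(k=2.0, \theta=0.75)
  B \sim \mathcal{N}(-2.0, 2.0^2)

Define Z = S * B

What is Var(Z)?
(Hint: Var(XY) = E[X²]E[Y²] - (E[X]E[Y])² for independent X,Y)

Var(XY) = E[X²]E[Y²] - (E[X]E[Y])²
E[S] = 1.5, Var(S) = 1.125
E[B] = -2, Var(B) = 4
E[S²] = 1.125 + 1.5² = 3.375
E[B²] = 4 + (-2)² = 8
Var(Z) = 3.375*8 - (1.5*(-2))²
= 27 - 9 = 18

18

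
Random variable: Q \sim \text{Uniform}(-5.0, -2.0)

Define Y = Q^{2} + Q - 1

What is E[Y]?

E[Y] = 1*E[Q²] + 1*E[Q] - 1
E[Q] = -3.5
E[Q²] = Var(Q) + (E[Q])² = 0.75 + 12.25 = 13
E[Y] = 1*13 + 1*(-3.5) - 1 = 8.5

8.5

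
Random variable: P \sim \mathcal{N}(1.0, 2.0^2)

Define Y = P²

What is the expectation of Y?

Using E[X²] = Var(X) + (E[X])²:
E[P] = 1
Var(P) = 2.0^2 = 4
E[P²] = 4 + 1² = 4 + 1 = 5

5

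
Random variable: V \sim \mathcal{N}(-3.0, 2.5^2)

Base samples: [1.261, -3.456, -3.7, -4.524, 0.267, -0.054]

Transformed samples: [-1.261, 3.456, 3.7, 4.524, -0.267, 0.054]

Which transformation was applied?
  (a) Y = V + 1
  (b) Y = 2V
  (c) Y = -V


Checking option (c) Y = -V:
  V = 1.261 -> Y = -1.261 ✓
  V = -3.456 -> Y = 3.456 ✓
  V = -3.7 -> Y = 3.7 ✓
All samples match this transformation.

(c) -V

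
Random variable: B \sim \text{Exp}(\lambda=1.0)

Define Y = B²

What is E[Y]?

E[B²] = Var(B) + (E[B])² = 1 + 1 = 2

2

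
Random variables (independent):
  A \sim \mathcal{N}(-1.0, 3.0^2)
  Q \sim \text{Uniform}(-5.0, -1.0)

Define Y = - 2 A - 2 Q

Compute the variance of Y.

For independent RVs: Var(aX + bY) = a²Var(X) + b²Var(Y)
Var(A) = 9
Var(Q) = 1.3333333
Var(Y) = (-2)²*9 + (-2)²*1.3333333
= 4*9 + 4*1.3333333 = 41.333333

41.333333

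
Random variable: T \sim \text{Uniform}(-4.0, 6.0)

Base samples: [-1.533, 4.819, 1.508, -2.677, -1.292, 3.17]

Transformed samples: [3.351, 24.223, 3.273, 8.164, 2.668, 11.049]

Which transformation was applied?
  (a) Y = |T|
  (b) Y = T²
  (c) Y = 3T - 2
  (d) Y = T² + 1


Checking option (d) Y = T² + 1:
  T = -1.533 -> Y = 3.351 ✓
  T = 4.819 -> Y = 24.223 ✓
  T = 1.508 -> Y = 3.273 ✓
All samples match this transformation.

(d) T² + 1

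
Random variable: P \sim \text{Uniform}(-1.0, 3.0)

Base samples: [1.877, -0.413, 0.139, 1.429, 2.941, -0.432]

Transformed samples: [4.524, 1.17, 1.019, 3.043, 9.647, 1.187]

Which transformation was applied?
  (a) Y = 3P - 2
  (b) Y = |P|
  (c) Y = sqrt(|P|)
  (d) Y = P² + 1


Checking option (d) Y = P² + 1:
  P = 1.877 -> Y = 4.524 ✓
  P = -0.413 -> Y = 1.17 ✓
  P = 0.139 -> Y = 1.019 ✓
All samples match this transformation.

(d) P² + 1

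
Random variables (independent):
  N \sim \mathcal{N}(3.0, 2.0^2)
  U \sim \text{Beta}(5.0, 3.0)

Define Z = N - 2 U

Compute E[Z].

E[Z] = 1*E[N] - 2*E[U]
E[N] = 3
E[U] = 0.625
E[Z] = 1*3 - 2*0.625 = 1.75

1.75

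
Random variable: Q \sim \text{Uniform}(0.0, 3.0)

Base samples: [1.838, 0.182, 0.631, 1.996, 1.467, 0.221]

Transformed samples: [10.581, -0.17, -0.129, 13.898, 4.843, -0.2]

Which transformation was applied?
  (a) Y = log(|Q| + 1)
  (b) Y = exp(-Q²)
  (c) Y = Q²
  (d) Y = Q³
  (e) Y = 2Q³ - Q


Checking option (e) Y = 2Q³ - Q:
  Q = 1.838 -> Y = 10.581 ✓
  Q = 0.182 -> Y = -0.17 ✓
  Q = 0.631 -> Y = -0.129 ✓
All samples match this transformation.

(e) 2Q³ - Q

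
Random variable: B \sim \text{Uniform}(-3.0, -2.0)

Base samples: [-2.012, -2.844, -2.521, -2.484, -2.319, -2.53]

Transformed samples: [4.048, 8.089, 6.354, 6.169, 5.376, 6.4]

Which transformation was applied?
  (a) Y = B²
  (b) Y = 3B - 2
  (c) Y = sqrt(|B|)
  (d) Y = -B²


Checking option (a) Y = B²:
  B = -2.012 -> Y = 4.048 ✓
  B = -2.844 -> Y = 8.089 ✓
  B = -2.521 -> Y = 6.354 ✓
All samples match this transformation.

(a) B²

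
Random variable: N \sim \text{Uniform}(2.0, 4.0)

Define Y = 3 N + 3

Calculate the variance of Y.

For Y = aN + b: Var(Y) = a² * Var(N)
Var(N) = (4 - 2)^2/12 = 0.33333333
Var(Y) = 3² * 0.33333333 = 9 * 0.33333333 = 3

3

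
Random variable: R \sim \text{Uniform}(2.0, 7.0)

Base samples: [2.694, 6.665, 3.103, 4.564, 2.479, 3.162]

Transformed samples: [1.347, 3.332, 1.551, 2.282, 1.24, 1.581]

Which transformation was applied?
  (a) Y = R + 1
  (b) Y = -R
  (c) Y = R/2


Checking option (c) Y = R/2:
  R = 2.694 -> Y = 1.347 ✓
  R = 6.665 -> Y = 3.332 ✓
  R = 3.103 -> Y = 1.551 ✓
All samples match this transformation.

(c) R/2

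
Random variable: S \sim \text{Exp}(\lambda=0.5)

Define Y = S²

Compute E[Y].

E[S²] = Var(S) + (E[S])² = 4 + 4 = 8

8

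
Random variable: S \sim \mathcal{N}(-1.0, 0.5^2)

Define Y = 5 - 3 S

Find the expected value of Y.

For Y = -3S + 5:
E[Y] = -3 * E[S] + 5
E[S] = -1.0 = -1
E[Y] = -3 * (-1) + 5 = 8

8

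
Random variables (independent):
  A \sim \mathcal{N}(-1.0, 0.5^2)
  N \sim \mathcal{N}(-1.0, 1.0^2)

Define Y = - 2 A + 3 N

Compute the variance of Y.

For independent RVs: Var(aX + bY) = a²Var(X) + b²Var(Y)
Var(A) = 0.25
Var(N) = 1
Var(Y) = (-2)²*0.25 + 3²*1
= 4*0.25 + 9*1 = 10

10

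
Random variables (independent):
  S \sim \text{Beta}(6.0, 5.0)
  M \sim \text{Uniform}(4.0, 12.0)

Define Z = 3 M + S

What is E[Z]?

E[Z] = 1*E[S] + 3*E[M]
E[S] = 0.54545455
E[M] = 8
E[Z] = 1*0.54545455 + 3*8 = 24.545455

24.545455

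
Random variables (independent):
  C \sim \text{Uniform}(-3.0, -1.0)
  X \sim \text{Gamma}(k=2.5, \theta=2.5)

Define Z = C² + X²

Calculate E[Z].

E[Z] = E[C²] + E[X²]
E[C²] = Var(C) + E[C]² = 0.33333333 + 4 = 4.3333333
E[X²] = Var(X) + E[X]² = 15.625 + 39.0625 = 54.6875
E[Z] = 4.3333333 + 54.6875 = 59.020833

59.020833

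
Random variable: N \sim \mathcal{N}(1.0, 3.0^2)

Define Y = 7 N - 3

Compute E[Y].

For Y = 7N - 3:
E[Y] = 7 * E[N] - 3
E[N] = 1.0 = 1
E[Y] = 7 * 1 - 3 = 4

4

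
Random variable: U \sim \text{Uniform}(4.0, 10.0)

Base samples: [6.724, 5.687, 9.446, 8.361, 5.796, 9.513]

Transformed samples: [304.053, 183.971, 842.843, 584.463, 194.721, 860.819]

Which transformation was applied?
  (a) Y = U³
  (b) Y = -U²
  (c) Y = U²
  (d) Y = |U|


Checking option (a) Y = U³:
  U = 6.724 -> Y = 304.053 ✓
  U = 5.687 -> Y = 183.971 ✓
  U = 9.446 -> Y = 842.843 ✓
All samples match this transformation.

(a) U³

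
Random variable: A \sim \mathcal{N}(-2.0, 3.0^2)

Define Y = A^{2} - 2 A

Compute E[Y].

E[Y] = 1*E[A²] - 2*E[A]
E[A] = -2
E[A²] = Var(A) + (E[A])² = 9 + 4 = 13
E[Y] = 1*13 - 2*(-2) = 17

17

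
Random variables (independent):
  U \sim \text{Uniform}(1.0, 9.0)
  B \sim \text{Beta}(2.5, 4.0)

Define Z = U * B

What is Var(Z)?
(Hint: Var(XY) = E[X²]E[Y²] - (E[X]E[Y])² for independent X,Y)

Var(XY) = E[X²]E[Y²] - (E[X]E[Y])²
E[U] = 5, Var(U) = 5.3333333
E[B] = 0.38461538, Var(B) = 0.031558185
E[U²] = 5.3333333 + 5² = 30.333333
E[B²] = 0.031558185 + 0.38461538² = 0.17948718
Var(Z) = 30.333333*0.17948718 - (5*0.38461538)²
= 5.4444444 - 3.6982249 = 1.7462196

1.7462196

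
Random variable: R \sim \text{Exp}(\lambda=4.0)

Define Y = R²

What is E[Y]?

E[R²] = Var(R) + (E[R])² = 0.0625 + 0.0625 = 0.125

0.125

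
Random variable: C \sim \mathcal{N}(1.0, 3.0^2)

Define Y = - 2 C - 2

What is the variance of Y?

For Y = aC + b: Var(Y) = a² * Var(C)
Var(C) = 3.0^2 = 9
Var(Y) = (-2)² * 9 = 4 * 9 = 36

36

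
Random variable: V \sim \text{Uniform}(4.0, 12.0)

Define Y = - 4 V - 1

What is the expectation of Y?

For Y = -4V - 1:
E[Y] = -4 * E[V] - 1
E[V] = (4 + 12)/2 = 8
E[Y] = -4 * 8 - 1 = -33

-33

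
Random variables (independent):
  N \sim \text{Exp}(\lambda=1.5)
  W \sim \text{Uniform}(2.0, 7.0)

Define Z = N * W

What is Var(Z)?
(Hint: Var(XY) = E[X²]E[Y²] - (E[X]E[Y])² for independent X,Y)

Var(XY) = E[X²]E[Y²] - (E[X]E[Y])²
E[N] = 0.66666667, Var(N) = 0.44444444
E[W] = 4.5, Var(W) = 2.0833333
E[N²] = 0.44444444 + 0.66666667² = 0.88888889
E[W²] = 2.0833333 + 4.5² = 22.333333
Var(Z) = 0.88888889*22.333333 - (0.66666667*4.5)²
= 19.851852 - 9 = 10.851852

10.851852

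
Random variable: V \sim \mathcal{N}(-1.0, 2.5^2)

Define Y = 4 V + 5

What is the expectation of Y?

For Y = 4V + 5:
E[Y] = 4 * E[V] + 5
E[V] = -1.0 = -1
E[Y] = 4 * (-1) + 5 = 1

1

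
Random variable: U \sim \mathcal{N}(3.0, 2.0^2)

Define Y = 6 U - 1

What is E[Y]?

For Y = 6U - 1:
E[Y] = 6 * E[U] - 1
E[U] = 3.0 = 3
E[Y] = 6 * 3 - 1 = 17

17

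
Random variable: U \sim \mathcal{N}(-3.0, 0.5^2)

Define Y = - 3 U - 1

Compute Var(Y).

For Y = aU + b: Var(Y) = a² * Var(U)
Var(U) = 0.5^2 = 0.25
Var(Y) = (-3)² * 0.25 = 9 * 0.25 = 2.25

2.25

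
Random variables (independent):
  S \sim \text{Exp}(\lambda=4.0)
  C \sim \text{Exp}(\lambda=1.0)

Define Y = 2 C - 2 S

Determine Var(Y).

For independent RVs: Var(aX + bY) = a²Var(X) + b²Var(Y)
Var(S) = 0.0625
Var(C) = 1
Var(Y) = (-2)²*0.0625 + 2²*1
= 4*0.0625 + 4*1 = 4.25

4.25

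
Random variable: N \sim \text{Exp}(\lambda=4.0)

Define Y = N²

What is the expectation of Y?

E[N²] = Var(N) + (E[N])² = 0.0625 + 0.0625 = 0.125

0.125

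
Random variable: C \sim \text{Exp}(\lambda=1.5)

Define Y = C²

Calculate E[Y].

E[C²] = Var(C) + (E[C])² = 0.44444444 + 0.44444444 = 0.88888889

0.88888889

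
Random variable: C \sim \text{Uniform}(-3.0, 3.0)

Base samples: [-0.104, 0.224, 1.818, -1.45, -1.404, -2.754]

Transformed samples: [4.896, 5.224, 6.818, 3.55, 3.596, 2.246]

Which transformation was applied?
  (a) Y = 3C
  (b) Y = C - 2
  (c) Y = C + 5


Checking option (c) Y = C + 5:
  C = -0.104 -> Y = 4.896 ✓
  C = 0.224 -> Y = 5.224 ✓
  C = 1.818 -> Y = 6.818 ✓
All samples match this transformation.

(c) C + 5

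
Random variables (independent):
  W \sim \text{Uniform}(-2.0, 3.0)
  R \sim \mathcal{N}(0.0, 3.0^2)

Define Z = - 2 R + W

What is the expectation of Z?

E[Z] = 1*E[W] - 2*E[R]
E[W] = 0.5
E[R] = 0
E[Z] = 1*0.5 - 2*0 = 0.5

0.5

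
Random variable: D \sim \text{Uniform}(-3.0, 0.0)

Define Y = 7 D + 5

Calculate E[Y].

For Y = 7D + 5:
E[Y] = 7 * E[D] + 5
E[D] = (-3 + 0)/2 = -1.5
E[Y] = 7 * (-1.5) + 5 = -5.5

-5.5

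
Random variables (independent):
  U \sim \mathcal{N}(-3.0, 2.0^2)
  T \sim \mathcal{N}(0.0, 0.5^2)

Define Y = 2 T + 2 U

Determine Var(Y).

For independent RVs: Var(aX + bY) = a²Var(X) + b²Var(Y)
Var(U) = 4
Var(T) = 0.25
Var(Y) = 2²*4 + 2²*0.25
= 4*4 + 4*0.25 = 17

17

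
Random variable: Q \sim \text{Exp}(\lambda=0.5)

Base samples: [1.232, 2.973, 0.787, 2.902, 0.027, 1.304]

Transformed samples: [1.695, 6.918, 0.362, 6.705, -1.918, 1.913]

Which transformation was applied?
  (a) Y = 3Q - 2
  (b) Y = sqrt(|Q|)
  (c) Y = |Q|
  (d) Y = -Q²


Checking option (a) Y = 3Q - 2:
  Q = 1.232 -> Y = 1.695 ✓
  Q = 2.973 -> Y = 6.918 ✓
  Q = 0.787 -> Y = 0.362 ✓
All samples match this transformation.

(a) 3Q - 2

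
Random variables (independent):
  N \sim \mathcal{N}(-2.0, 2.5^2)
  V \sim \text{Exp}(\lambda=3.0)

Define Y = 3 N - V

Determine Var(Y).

For independent RVs: Var(aX + bY) = a²Var(X) + b²Var(Y)
Var(N) = 6.25
Var(V) = 0.11111111
Var(Y) = 3²*6.25 + (-1)²*0.11111111
= 9*6.25 + 1*0.11111111 = 56.361111

56.361111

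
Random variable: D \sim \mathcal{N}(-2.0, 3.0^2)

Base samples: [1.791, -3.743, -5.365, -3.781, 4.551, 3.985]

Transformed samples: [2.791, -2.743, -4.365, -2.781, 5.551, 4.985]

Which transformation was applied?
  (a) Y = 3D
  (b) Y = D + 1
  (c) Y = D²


Checking option (b) Y = D + 1:
  D = 1.791 -> Y = 2.791 ✓
  D = -3.743 -> Y = -2.743 ✓
  D = -5.365 -> Y = -4.365 ✓
All samples match this transformation.

(b) D + 1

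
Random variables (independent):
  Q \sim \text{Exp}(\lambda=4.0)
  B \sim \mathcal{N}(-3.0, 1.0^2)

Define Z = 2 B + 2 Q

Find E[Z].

E[Z] = 2*E[Q] + 2*E[B]
E[Q] = 0.25
E[B] = -3
E[Z] = 2*0.25 + 2*(-3) = -5.5

-5.5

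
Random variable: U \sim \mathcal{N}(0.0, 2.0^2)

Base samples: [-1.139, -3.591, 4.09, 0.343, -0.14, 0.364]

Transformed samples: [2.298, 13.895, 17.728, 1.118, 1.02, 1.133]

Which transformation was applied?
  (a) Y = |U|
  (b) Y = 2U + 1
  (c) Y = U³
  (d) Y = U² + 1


Checking option (d) Y = U² + 1:
  U = -1.139 -> Y = 2.298 ✓
  U = -3.591 -> Y = 13.895 ✓
  U = 4.09 -> Y = 17.728 ✓
All samples match this transformation.

(d) U² + 1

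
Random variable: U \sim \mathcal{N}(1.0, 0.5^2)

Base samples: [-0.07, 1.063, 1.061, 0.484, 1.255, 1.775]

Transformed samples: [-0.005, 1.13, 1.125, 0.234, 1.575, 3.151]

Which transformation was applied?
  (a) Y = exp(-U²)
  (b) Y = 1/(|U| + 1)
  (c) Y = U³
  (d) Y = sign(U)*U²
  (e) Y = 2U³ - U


Checking option (d) Y = sign(U)*U²:
  U = -0.07 -> Y = -0.005 ✓
  U = 1.063 -> Y = 1.13 ✓
  U = 1.061 -> Y = 1.125 ✓
All samples match this transformation.

(d) sign(U)*U²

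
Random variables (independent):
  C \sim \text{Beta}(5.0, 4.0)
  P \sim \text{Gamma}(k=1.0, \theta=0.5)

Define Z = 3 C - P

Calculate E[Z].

E[Z] = 3*E[C] - 1*E[P]
E[C] = 0.55555556
E[P] = 0.5
E[Z] = 3*0.55555556 - 1*0.5 = 1.1666667

1.1666667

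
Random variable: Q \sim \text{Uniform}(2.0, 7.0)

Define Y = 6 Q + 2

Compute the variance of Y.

For Y = aQ + b: Var(Y) = a² * Var(Q)
Var(Q) = (7 - 2)^2/12 = 2.0833333
Var(Y) = 6² * 2.0833333 = 36 * 2.0833333 = 75

75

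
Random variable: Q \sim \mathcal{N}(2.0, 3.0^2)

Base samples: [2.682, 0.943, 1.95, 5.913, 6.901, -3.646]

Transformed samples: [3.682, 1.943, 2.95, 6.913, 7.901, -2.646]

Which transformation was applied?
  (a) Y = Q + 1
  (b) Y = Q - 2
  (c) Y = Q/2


Checking option (a) Y = Q + 1:
  Q = 2.682 -> Y = 3.682 ✓
  Q = 0.943 -> Y = 1.943 ✓
  Q = 1.95 -> Y = 2.95 ✓
All samples match this transformation.

(a) Q + 1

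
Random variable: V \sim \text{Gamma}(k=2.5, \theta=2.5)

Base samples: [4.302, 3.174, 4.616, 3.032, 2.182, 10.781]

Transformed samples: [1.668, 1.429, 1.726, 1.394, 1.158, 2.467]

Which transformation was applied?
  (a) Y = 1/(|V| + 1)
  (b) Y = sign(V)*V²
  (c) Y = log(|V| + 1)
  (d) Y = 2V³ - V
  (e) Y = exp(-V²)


Checking option (c) Y = log(|V| + 1):
  V = 4.302 -> Y = 1.668 ✓
  V = 3.174 -> Y = 1.429 ✓
  V = 4.616 -> Y = 1.726 ✓
All samples match this transformation.

(c) log(|V| + 1)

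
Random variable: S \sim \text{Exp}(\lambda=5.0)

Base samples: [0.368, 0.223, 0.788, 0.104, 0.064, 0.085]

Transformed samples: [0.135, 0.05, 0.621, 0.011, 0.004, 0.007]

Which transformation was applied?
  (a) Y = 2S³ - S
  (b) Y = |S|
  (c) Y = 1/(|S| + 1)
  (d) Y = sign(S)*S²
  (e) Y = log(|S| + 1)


Checking option (d) Y = sign(S)*S²:
  S = 0.368 -> Y = 0.135 ✓
  S = 0.223 -> Y = 0.05 ✓
  S = 0.788 -> Y = 0.621 ✓
All samples match this transformation.

(d) sign(S)*S²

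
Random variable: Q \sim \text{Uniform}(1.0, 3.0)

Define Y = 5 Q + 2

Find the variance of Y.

For Y = aQ + b: Var(Y) = a² * Var(Q)
Var(Q) = (3 - 1)^2/12 = 0.33333333
Var(Y) = 5² * 0.33333333 = 25 * 0.33333333 = 8.3333333

8.3333333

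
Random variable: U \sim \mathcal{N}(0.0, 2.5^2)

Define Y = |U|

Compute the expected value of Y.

For X ~ N(0, 2.5²), E[|X|] = sigma * sqrt(2/pi)
= 2.5 * sqrt(2/pi) = 1.9947114

1.9947114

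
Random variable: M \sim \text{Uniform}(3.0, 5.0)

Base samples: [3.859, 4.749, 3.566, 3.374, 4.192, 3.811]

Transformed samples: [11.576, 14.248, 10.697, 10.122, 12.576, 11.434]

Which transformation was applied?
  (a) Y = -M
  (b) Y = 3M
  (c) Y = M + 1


Checking option (b) Y = 3M:
  M = 3.859 -> Y = 11.576 ✓
  M = 4.749 -> Y = 14.248 ✓
  M = 3.566 -> Y = 10.697 ✓
All samples match this transformation.

(b) 3M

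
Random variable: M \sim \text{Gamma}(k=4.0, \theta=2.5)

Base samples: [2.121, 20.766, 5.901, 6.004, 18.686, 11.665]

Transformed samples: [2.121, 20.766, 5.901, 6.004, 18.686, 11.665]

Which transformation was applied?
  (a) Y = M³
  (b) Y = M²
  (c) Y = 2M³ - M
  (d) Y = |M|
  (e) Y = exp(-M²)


Checking option (d) Y = |M|:
  M = 2.121 -> Y = 2.121 ✓
  M = 20.766 -> Y = 20.766 ✓
  M = 5.901 -> Y = 5.901 ✓
All samples match this transformation.

(d) |M|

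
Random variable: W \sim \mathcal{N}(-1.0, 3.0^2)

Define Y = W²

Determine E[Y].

Using E[X²] = Var(X) + (E[X])²:
E[W] = -1
Var(W) = 3.0^2 = 9
E[W²] = 9 + (-1)² = 9 + 1 = 10

10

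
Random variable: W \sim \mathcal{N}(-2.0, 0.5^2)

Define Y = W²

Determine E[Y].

E[W²] = Var(W) + (E[W])² = 0.25 + 4 = 4.25

4.25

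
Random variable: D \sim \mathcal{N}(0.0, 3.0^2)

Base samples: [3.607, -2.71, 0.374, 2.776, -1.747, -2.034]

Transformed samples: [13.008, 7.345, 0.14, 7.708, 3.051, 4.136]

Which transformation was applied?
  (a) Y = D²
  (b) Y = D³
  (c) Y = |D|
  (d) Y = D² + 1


Checking option (a) Y = D²:
  D = 3.607 -> Y = 13.008 ✓
  D = -2.71 -> Y = 7.345 ✓
  D = 0.374 -> Y = 0.14 ✓
All samples match this transformation.

(a) D²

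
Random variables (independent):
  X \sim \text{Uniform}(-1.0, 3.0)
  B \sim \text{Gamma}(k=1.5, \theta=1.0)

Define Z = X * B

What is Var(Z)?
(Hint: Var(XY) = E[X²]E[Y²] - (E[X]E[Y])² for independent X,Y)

Var(XY) = E[X²]E[Y²] - (E[X]E[Y])²
E[X] = 1, Var(X) = 1.3333333
E[B] = 1.5, Var(B) = 1.5
E[X²] = 1.3333333 + 1² = 2.3333333
E[B²] = 1.5 + 1.5² = 3.75
Var(Z) = 2.3333333*3.75 - (1*1.5)²
= 8.75 - 2.25 = 6.5

6.5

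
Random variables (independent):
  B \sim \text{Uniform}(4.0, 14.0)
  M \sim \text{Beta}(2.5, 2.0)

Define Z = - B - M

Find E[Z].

E[Z] = -1*E[B] - 1*E[M]
E[B] = 9
E[M] = 0.55555556
E[Z] = -1*9 - 1*0.55555556 = -9.5555556

-9.5555556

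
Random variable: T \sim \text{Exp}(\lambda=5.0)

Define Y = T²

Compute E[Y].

Using E[X²] = Var(X) + (E[X])²:
E[T] = 0.2
Var(T) = 1/5.0^2 = 0.04
E[T²] = 0.04 + 0.2² = 0.04 + 0.04 = 0.08

0.08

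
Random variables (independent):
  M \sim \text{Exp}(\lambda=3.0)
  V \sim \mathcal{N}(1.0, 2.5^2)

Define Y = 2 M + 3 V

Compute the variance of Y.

For independent RVs: Var(aX + bY) = a²Var(X) + b²Var(Y)
Var(M) = 0.11111111
Var(V) = 6.25
Var(Y) = 2²*0.11111111 + 3²*6.25
= 4*0.11111111 + 9*6.25 = 56.694444

56.694444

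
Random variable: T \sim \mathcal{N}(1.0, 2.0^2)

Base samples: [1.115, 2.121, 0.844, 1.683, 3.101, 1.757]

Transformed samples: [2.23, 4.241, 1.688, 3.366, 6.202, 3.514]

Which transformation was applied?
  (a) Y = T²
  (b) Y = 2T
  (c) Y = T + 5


Checking option (b) Y = 2T:
  T = 1.115 -> Y = 2.23 ✓
  T = 2.121 -> Y = 4.241 ✓
  T = 0.844 -> Y = 1.688 ✓
All samples match this transformation.

(b) 2T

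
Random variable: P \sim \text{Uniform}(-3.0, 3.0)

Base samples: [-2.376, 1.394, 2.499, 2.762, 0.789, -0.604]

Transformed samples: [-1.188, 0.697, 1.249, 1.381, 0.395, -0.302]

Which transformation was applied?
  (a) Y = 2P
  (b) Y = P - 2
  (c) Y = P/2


Checking option (c) Y = P/2:
  P = -2.376 -> Y = -1.188 ✓
  P = 1.394 -> Y = 0.697 ✓
  P = 2.499 -> Y = 1.249 ✓
All samples match this transformation.

(c) P/2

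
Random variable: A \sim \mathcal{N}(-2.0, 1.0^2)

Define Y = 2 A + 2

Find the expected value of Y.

For Y = 2A + 2:
E[Y] = 2 * E[A] + 2
E[A] = -2.0 = -2
E[Y] = 2 * (-2) + 2 = -2

-2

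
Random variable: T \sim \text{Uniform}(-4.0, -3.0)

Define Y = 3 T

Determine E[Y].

For Y = 3T:
E[Y] = 3 * E[T]
E[T] = (-4 - 3)/2 = -3.5
E[Y] = 3 * (-3.5) = -10.5

-10.5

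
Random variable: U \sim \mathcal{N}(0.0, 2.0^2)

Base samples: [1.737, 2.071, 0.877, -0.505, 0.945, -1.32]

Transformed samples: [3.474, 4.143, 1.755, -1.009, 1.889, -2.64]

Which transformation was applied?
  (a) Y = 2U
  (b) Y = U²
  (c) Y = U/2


Checking option (a) Y = 2U:
  U = 1.737 -> Y = 3.474 ✓
  U = 2.071 -> Y = 4.143 ✓
  U = 0.877 -> Y = 1.755 ✓
All samples match this transformation.

(a) 2U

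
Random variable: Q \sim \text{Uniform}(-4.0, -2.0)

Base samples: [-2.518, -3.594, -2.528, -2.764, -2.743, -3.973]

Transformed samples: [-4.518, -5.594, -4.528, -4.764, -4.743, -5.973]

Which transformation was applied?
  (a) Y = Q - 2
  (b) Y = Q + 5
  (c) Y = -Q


Checking option (a) Y = Q - 2:
  Q = -2.518 -> Y = -4.518 ✓
  Q = -3.594 -> Y = -5.594 ✓
  Q = -2.528 -> Y = -4.528 ✓
All samples match this transformation.

(a) Q - 2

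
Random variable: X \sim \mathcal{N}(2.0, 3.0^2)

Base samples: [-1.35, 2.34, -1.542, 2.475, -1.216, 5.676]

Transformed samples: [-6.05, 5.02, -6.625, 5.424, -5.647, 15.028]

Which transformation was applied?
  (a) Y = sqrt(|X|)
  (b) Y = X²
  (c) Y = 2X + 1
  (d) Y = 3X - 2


Checking option (d) Y = 3X - 2:
  X = -1.35 -> Y = -6.05 ✓
  X = 2.34 -> Y = 5.02 ✓
  X = -1.542 -> Y = -6.625 ✓
All samples match this transformation.

(d) 3X - 2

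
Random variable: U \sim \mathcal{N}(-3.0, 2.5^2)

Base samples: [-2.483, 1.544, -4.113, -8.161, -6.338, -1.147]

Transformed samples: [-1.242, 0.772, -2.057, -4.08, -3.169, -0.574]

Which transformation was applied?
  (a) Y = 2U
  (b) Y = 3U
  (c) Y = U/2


Checking option (c) Y = U/2:
  U = -2.483 -> Y = -1.242 ✓
  U = 1.544 -> Y = 0.772 ✓
  U = -4.113 -> Y = -2.057 ✓
All samples match this transformation.

(c) U/2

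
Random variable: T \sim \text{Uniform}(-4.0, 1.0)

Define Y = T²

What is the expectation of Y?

E[T²] = Var(T) + (E[T])² = 2.0833333 + 2.25 = 4.3333333

4.3333333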